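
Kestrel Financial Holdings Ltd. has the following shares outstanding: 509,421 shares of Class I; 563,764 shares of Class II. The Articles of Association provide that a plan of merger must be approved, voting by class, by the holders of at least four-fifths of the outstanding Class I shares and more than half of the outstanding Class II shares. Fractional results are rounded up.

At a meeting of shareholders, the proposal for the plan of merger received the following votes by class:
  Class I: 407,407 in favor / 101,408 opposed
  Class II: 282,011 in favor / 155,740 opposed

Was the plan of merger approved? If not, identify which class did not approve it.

Class I: 4/5 of 509421 = 407536.80, rounded up to 407537; 407,537 required, 407,407 in favor — not approved.
Class II: a majority of 563764 is 281883; 281,883 required, 282,011 in favor — approved.

Not approved — the Class I shares did not give the required vote.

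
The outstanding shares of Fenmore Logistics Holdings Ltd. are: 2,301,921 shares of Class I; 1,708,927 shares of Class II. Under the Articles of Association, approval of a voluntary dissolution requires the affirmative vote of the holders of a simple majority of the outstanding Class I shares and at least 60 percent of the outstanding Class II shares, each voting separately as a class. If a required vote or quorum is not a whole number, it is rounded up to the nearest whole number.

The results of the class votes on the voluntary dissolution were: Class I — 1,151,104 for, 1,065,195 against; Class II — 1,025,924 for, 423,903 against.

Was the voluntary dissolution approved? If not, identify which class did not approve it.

Class I: a majority of 2301921 is 1150961; 1,150,961 required, 1,151,104 in favor — approved.
Class II: 3/5 of 1708927 = 1025356.20, rounded up to 1025357; 1,025,357 required, 1,025,924 in favor — approved.

Approved — every class gave the required vote.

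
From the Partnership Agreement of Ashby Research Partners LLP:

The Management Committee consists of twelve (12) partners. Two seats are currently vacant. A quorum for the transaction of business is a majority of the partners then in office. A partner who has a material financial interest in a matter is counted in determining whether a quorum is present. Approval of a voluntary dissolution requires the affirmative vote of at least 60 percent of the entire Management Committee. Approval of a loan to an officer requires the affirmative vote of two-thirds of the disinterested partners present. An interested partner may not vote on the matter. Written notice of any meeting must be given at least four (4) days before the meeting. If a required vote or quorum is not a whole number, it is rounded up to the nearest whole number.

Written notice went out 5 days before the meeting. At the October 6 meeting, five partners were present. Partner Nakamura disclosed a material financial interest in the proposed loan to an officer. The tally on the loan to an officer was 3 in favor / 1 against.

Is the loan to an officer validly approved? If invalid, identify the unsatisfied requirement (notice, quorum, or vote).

Notice: 5 days given; 4 required (5 ≥ 4). Satisfied.
Quorum: 5 present (interested partners count toward quorum); quorum is 6. Not satisfied.
Vote: the loan to an officer requires two-thirds of the disinterested partners present (5 − 1 = 4). 2/3 of 4 = 2.67, rounded up to 3, so 3 affirmative votes are needed; 3 voted in favor. Satisfied. (Moot — without a quorum no business can be validly transacted.)

Invalid — quorum requirement not satisfied.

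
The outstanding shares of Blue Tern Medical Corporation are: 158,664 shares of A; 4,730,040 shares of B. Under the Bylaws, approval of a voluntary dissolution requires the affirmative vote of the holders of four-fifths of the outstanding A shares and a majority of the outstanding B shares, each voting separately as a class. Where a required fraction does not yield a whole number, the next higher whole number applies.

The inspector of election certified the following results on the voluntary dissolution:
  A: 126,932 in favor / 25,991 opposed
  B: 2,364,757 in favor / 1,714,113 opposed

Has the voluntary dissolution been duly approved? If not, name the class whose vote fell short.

Not approved — the B shares did not give the required vote.

A: 4/5 of 158664 = 126931.20, rounded up to 126932; 126,932 required, 126,932 in favor — approved.
B: a majority of 4730040 is 2365021; 2,365,021 required, 2,364,757 in favor — not approved.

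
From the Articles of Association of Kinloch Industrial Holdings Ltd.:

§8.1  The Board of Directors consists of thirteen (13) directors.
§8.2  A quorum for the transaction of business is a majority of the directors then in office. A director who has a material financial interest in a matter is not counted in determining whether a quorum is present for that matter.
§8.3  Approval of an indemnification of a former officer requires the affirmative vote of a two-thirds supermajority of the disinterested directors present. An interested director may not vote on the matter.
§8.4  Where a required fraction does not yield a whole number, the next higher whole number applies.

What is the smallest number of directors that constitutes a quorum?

A majority of 13 is 7.

7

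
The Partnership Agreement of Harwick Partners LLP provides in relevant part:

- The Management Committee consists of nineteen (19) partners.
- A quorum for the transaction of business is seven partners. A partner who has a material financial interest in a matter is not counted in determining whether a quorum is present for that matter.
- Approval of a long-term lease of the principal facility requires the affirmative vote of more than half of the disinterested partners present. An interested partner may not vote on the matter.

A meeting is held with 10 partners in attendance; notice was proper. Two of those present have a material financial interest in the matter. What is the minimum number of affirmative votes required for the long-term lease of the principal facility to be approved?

The long-term lease of the principal facility requires a majority of the disinterested partners present (10 − 2 = 8).
A majority of 8 is 5.

5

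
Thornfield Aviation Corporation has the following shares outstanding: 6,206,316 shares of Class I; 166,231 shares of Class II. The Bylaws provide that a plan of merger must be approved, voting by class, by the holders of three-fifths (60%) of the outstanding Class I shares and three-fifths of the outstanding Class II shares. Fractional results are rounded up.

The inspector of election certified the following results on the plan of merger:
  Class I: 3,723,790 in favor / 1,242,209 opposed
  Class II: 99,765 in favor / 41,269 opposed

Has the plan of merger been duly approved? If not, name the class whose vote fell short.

Approved — every class gave the required vote.

Class I: 3/5 of 6206316 = 3723789.60, rounded up to 3723790; 3,723,790 required, 3,723,790 in favor — approved.
Class II: 3/5 of 166231 = 99738.60, rounded up to 99739; 99,739 required, 99,765 in favor — approved.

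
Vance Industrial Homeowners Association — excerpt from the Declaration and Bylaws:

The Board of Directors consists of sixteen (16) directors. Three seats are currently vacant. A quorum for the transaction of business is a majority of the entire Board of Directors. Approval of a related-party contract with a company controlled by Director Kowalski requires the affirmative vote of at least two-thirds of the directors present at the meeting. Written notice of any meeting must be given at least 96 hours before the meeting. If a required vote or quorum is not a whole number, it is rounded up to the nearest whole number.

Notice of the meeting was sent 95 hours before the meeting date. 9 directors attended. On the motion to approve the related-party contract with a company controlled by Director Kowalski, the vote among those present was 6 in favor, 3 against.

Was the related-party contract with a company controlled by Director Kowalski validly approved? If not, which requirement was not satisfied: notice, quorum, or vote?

Notice: 95 hours given; 96 required (95 < 96). Not satisfied.
Quorum: 9 present; quorum is 9. Satisfied.
Vote: the related-party contract with a company controlled by Director Kowalski requires two-thirds of the directors present (9). 2/3 of 9 = 6, so 6 affirmative votes are needed; 6 voted in favor. Satisfied.

Invalid — notice requirement not satisfied.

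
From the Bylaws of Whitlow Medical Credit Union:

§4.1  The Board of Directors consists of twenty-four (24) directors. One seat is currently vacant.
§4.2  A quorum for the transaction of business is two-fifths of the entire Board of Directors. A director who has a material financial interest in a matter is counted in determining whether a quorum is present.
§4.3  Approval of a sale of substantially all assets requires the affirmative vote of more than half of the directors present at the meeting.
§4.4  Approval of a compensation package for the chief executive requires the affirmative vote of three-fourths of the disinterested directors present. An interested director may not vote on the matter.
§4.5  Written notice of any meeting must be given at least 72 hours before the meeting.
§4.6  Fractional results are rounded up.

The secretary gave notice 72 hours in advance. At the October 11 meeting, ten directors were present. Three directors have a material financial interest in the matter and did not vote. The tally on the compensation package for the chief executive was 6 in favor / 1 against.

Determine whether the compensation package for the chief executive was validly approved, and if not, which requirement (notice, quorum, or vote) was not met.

Notice: 72 hours given; 72 required (72 ≥ 72). Satisfied.
Quorum: 10 present (interested directors count toward quorum); quorum is 10. Satisfied.
Vote: the compensation package for the chief executive requires three-fourths of the disinterested directors present (10 − 3 = 7). 3/4 of 7 = 5.25, rounded up to 6, so 6 affirmative votes are needed; 6 voted in favor. Satisfied.

Valid — all requirements satisfied.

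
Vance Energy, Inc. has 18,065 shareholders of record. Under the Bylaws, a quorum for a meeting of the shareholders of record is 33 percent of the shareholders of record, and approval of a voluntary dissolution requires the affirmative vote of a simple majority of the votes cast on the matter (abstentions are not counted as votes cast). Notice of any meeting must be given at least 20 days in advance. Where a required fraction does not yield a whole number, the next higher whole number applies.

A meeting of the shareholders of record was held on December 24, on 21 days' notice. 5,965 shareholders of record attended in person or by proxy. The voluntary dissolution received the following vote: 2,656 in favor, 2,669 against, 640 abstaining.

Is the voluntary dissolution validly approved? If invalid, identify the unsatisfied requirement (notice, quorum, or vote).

Notice: 21 days given; 20 required. Satisfied.
Quorum: 33% of 18,065 = 5,961.45, rounded up to 5,962; 5,965 present. Satisfied.
Vote: requires a majority of the votes cast (5,965 − 640 abstaining = 5,325); a majority of 5325 is 2663, so 2,663 needed; 2,656 in favor. Not satisfied.

Invalid — vote requirement not satisfied.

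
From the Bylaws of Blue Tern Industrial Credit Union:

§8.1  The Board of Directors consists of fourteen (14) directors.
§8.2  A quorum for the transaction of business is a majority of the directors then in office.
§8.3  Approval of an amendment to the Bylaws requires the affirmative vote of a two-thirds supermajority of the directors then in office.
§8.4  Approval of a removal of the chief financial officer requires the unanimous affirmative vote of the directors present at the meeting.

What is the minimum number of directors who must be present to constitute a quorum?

8

A majority of 14 is 8.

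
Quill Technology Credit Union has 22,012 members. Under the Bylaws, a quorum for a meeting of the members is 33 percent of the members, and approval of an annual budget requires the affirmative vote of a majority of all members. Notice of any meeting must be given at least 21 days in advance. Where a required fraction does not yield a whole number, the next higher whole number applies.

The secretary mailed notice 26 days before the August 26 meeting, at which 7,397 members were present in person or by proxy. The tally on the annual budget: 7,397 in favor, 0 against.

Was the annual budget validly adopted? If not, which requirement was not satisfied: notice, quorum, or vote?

Invalid — vote requirement not satisfied.

Notice: 26 days given; 21 required. Satisfied.
Quorum: 33% of 22,012 = 7,263.96, rounded up to 7,264; 7,397 present. Satisfied.
Vote: requires a majority of all members (22,012); a majority of 22012 is 11007, so 11,007 needed; 7,397 in favor. Not satisfied.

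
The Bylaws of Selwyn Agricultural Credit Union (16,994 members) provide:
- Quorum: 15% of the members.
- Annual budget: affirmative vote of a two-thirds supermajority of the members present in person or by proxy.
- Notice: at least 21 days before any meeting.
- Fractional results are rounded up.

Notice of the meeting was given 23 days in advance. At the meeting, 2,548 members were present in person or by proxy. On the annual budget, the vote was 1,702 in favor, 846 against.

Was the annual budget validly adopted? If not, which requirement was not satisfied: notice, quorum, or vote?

Notice: 23 days given; 21 required. Satisfied.
Quorum: 15% of 16,994 = 2,549.10, rounded up to 2,550; 2,548 present. Not satisfied.
Vote: requires two-thirds of those present (2,548); 2/3 of 2548 = 1698.67, rounded up to 1699, so 1,699 needed; 1,702 in favor. Satisfied.

Invalid — quorum requirement not satisfied.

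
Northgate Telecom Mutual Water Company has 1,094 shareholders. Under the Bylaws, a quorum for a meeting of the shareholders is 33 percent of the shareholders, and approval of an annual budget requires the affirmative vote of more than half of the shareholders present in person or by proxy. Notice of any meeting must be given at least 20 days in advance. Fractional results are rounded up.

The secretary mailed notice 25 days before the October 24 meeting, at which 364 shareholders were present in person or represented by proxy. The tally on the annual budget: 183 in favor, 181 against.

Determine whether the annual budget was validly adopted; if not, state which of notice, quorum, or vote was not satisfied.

Notice: 25 days given; 20 required. Satisfied.
Quorum: 33% of 1,094 = 361.02, rounded up to 362; 364 present. Satisfied.
Vote: requires a majority of those present (364); a majority of 364 is 183, so 183 needed; 183 in favor. Satisfied.

Valid — all requirements satisfied.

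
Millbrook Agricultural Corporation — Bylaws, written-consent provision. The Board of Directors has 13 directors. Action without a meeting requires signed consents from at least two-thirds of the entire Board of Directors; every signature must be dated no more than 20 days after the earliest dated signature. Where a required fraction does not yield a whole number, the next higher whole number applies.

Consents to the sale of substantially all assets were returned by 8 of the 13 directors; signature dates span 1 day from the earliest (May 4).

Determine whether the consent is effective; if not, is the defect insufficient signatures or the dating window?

Signatures required: at least two-thirds of 13 — 2/3 of 13 = 8.67, rounded up to 9, so 9 needed; 8 signed. Insufficient.
Dating window: the latest signature is 1 day after the earliest; the limit is 20 days. Within the window.

Not effective — insufficient signatures.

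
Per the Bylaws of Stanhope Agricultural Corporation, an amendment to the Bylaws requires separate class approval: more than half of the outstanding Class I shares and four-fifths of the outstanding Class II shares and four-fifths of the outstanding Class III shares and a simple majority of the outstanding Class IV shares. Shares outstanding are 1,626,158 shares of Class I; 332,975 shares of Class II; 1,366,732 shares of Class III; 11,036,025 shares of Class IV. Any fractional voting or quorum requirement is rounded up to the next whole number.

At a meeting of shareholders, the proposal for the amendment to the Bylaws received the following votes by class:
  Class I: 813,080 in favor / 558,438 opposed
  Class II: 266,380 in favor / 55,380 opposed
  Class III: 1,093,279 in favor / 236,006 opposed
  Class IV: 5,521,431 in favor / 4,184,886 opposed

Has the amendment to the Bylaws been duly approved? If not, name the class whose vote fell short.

Not approved — the Class III shares did not give the required vote.

Class I: a majority of 1626158 is 813080; 813,080 required, 813,080 in favor — approved.
Class II: 4/5 of 332975 = 266380; 266,380 required, 266,380 in favor — approved.
Class III: 4/5 of 1366732 = 1093385.60, rounded up to 1093386; 1,093,386 required, 1,093,279 in favor — not approved.
Class IV: a majority of 11036025 is 5518013; 5,518,013 required, 5,521,431 in favor — approved.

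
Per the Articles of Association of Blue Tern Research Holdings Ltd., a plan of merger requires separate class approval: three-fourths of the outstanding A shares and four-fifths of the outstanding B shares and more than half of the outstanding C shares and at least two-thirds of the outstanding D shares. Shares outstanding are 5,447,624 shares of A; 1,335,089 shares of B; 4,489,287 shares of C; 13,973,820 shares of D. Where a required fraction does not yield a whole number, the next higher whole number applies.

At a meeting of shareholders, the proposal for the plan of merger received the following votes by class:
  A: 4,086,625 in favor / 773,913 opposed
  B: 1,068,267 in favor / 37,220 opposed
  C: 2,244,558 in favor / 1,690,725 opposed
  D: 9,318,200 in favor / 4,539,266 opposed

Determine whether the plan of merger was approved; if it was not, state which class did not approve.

Not approved — the C shares did not give the required vote.

A: 3/4 of 5447624 = 4085718; 4,085,718 required, 4,086,625 in favor — approved.
B: 4/5 of 1335089 = 1068071.20, rounded up to 1068072; 1,068,072 required, 1,068,267 in favor — approved.
C: a majority of 4489287 is 2244644; 2,244,644 required, 2,244,558 in favor — not approved.
D: 2/3 of 13973820 = 9315880; 9,315,880 required, 9,318,200 in favor — approved.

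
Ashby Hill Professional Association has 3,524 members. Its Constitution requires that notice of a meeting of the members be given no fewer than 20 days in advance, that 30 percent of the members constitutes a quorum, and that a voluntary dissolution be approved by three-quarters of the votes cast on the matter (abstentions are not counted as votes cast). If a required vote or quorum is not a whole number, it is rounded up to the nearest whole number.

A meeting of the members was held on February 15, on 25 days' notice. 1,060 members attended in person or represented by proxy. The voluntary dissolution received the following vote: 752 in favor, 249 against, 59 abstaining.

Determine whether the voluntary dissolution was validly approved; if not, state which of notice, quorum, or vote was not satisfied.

Notice: 25 days given; 20 required. Satisfied.
Quorum: 30% of 3,524 = 1,057.20, rounded up to 1,058; 1,060 present. Satisfied.
Vote: requires three-fourths of the votes cast (1,060 − 59 abstaining = 1,001); 3/4 of 1001 = 750.75, rounded up to 751, so 751 needed; 752 in favor. Satisfied.

Valid — all requirements satisfied.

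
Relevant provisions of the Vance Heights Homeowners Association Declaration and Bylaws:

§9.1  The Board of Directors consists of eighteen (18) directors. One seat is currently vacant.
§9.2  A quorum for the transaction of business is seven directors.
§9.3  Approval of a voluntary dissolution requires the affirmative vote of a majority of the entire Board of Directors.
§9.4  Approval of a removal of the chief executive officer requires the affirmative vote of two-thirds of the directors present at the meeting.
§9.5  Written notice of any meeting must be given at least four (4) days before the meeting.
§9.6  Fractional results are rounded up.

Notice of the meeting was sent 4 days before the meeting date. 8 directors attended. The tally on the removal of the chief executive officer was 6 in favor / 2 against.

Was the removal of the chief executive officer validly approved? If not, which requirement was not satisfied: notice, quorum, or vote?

Notice: 4 days given; 4 required (4 ≥ 4). Satisfied.
Quorum: 8 present; quorum is 7. Satisfied.
Vote: the removal of the chief executive officer requires two-thirds of the directors present (8). 2/3 of 8 = 5.33, rounded up to 6, so 6 affirmative votes are needed; 6 voted in favor. Satisfied.

Valid — all requirements satisfied.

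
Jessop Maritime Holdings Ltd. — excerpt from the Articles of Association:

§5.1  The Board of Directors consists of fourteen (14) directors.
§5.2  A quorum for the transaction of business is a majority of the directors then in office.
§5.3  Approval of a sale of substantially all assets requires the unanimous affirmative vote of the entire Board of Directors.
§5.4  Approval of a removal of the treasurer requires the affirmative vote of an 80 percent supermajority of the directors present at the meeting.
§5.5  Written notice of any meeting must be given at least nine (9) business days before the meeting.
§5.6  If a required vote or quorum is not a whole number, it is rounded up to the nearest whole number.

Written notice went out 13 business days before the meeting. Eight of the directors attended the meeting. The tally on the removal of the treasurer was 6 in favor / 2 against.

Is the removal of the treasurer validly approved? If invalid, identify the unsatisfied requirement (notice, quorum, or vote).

Notice: 13 business days given; 9 required (13 ≥ 9). Satisfied.
Quorum: 8 present; quorum is 8. Satisfied.
Vote: the removal of the treasurer requires four-fifths of the directors present (8). 4/5 of 8 = 6.40, rounded up to 7, so 7 affirmative votes are needed; 6 voted in favor. Not satisfied.

Invalid — vote requirement not satisfied.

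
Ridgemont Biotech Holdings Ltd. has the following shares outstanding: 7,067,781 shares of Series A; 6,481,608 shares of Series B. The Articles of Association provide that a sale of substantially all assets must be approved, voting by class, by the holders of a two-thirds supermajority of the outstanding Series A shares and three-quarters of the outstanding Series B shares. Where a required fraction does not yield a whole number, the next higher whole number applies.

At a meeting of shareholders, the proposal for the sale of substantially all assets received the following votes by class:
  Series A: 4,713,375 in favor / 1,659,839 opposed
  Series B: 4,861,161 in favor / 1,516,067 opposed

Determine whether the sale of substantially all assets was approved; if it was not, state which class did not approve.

Series A: 2/3 of 7067781 = 4711854; 4,711,854 required, 4,713,375 in favor — approved.
Series B: 3/4 of 6481608 = 4861206; 4,861,206 required, 4,861,161 in favor — not approved.

Not approved — the Series B shares did not give the required vote.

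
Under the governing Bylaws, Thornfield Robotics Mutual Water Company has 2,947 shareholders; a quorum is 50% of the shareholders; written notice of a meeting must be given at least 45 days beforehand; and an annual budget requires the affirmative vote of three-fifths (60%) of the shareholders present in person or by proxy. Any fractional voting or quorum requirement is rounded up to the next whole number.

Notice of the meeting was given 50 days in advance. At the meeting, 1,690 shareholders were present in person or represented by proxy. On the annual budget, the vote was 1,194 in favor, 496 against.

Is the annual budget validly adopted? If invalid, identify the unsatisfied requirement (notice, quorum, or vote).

Notice: 50 days given; 45 required. Satisfied.
Quorum: 50% of 2,947 = 1,473.50, rounded up to 1,474; 1,690 present. Satisfied.
Vote: requires three-fifths of those present (1,690); 3/5 of 1690 = 1014, so 1,014 needed; 1,194 in favor. Satisfied.

Valid — all requirements satisfied.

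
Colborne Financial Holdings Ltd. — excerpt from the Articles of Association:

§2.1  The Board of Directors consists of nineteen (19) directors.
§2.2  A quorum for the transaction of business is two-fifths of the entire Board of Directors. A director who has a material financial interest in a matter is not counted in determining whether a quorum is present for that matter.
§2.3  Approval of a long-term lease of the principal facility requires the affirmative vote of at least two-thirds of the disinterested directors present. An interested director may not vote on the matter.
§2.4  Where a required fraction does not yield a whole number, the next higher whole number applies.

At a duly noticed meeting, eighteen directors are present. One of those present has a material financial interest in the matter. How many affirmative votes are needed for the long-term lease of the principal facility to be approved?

The long-term lease of the principal facility requires two-thirds of the disinterested directors present (18 − 1 = 17).
2/3 of 17 = 11.33, rounded up to 12.

12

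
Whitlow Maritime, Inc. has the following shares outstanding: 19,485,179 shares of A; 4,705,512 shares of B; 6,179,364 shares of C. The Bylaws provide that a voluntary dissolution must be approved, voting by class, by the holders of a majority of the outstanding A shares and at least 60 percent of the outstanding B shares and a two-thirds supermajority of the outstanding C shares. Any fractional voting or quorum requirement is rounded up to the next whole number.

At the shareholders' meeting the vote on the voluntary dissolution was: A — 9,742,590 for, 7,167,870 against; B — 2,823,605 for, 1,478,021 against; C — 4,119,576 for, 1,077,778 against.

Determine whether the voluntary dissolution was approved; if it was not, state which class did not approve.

A: a majority of 19485179 is 9742590; 9,742,590 required, 9,742,590 in favor — approved.
B: 3/5 of 4705512 = 2823307.20, rounded up to 2823308; 2,823,308 required, 2,823,605 in favor — approved.
C: 2/3 of 6179364 = 4119576; 4,119,576 required, 4,119,576 in favor — approved.

Approved — every class gave the required vote.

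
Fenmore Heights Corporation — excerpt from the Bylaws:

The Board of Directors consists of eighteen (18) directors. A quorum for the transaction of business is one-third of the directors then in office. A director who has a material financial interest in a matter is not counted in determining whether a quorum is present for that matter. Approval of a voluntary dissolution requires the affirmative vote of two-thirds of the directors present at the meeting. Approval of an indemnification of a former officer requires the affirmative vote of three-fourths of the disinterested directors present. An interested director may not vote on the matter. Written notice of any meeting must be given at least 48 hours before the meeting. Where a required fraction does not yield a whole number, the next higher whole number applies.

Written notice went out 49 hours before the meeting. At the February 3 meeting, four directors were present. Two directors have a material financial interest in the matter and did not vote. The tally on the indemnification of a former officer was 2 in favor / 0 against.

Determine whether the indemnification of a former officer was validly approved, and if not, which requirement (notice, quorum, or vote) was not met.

Notice: 49 hours given; 48 required (49 ≥ 48). Satisfied.
Quorum: 4 present, but the 2 interested directors do not count, leaving 2. Quorum is 6. Not satisfied.
Vote: the indemnification of a former officer requires three-fourths of the disinterested directors present (4 − 2 = 2). 3/4 of 2 = 1.50, rounded up to 2, so 2 affirmative votes are needed; 2 voted in favor. Satisfied. (Moot — without a quorum no business can be validly transacted.)

Invalid — quorum requirement not satisfied.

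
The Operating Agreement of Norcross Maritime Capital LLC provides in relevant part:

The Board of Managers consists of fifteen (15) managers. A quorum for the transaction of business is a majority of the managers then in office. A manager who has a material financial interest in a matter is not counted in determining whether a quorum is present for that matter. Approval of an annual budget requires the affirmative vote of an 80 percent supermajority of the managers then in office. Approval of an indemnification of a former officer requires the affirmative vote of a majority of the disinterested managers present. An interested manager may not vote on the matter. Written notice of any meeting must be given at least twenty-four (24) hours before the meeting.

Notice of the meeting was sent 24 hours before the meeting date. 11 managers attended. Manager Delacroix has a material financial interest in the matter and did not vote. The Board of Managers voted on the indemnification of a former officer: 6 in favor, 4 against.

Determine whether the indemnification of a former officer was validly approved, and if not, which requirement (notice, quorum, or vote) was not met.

Notice: 24 hours given; 24 required (24 ≥ 24). Satisfied.
Quorum: 11 present, but the 1 interested manager does not count, leaving 10. Quorum is 8. Satisfied.
Vote: the indemnification of a former officer requires a majority of the disinterested managers present (11 − 1 = 10). A majority of 10 is 6, so 6 affirmative votes are needed; 6 voted in favor. Satisfied.

Valid — all requirements satisfied.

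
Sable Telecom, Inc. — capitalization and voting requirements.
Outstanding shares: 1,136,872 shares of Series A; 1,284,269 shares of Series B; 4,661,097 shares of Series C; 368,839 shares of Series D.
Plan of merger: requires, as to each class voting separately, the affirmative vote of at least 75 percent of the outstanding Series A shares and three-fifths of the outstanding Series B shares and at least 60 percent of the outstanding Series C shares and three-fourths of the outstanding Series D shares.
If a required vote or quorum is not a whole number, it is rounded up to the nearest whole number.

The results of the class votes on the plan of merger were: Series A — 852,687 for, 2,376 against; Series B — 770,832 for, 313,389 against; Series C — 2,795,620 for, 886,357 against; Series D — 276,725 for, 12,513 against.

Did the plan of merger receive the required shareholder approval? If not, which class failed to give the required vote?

Not approved — the Series C shares did not give the required vote.

Series A: 3/4 of 1136872 = 852654; 852,654 required, 852,687 in favor — approved.
Series B: 3/5 of 1284269 = 770561.40, rounded up to 770562; 770,562 required, 770,832 in favor — approved.
Series C: 3/5 of 4661097 = 2796658.20, rounded up to 2796659; 2,796,659 required, 2,795,620 in favor — not approved.
Series D: 3/4 of 368839 = 276629.25, rounded up to 276630; 276,630 required, 276,725 in favor — approved.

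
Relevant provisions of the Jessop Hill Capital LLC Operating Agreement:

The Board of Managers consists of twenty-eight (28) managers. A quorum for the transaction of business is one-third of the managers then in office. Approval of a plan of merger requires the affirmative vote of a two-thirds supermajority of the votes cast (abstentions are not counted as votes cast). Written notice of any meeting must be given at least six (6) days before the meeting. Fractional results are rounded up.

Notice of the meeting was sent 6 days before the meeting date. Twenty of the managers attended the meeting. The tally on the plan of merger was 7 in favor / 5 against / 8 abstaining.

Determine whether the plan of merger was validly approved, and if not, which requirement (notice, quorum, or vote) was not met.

Notice: 6 days given; 6 required (6 ≥ 6). Satisfied.
Quorum: 20 present; quorum is 10. Satisfied.
Vote: the plan of merger requires two-thirds of the votes cast (20 present − 8 abstaining = 12). 2/3 of 12 = 8, so 8 affirmative votes are needed; 7 voted in favor. Not satisfied.

Invalid — vote requirement not satisfied.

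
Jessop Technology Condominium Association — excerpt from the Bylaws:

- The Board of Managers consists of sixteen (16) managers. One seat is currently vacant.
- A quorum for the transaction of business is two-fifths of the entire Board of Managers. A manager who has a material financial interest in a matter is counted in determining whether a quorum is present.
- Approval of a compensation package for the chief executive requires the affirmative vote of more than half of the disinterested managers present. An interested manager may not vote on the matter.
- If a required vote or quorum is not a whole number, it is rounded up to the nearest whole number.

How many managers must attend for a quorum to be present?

7

2/5 of 16 = 6.40, rounded up to 7.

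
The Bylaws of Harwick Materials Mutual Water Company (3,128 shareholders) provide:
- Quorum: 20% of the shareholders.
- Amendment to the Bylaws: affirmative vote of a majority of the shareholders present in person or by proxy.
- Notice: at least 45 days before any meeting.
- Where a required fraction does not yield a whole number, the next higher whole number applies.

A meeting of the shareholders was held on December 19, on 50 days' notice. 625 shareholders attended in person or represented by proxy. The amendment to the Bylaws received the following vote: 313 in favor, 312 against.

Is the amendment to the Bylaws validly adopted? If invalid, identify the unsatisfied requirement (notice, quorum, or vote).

Notice: 50 days given; 45 required. Satisfied.
Quorum: 20% of 3,128 = 625.60, rounded up to 626; 625 present. Not satisfied.
Vote: requires a majority of those present (625); a majority of 625 is 313, so 313 needed; 313 in favor. Satisfied.

Invalid — quorum requirement not satisfied.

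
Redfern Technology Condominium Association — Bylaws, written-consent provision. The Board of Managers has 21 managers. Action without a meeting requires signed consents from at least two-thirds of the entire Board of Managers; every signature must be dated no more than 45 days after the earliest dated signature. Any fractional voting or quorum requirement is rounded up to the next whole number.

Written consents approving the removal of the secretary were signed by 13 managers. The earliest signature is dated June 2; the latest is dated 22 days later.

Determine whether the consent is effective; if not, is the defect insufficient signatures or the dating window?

Not effective — insufficient signatures.

Signatures required: at least two-thirds of 21 — 2/3 of 21 = 14, so 14 needed; 13 signed. Insufficient.
Dating window: the latest signature is 22 days after the earliest; the limit is 45 days. Within the window.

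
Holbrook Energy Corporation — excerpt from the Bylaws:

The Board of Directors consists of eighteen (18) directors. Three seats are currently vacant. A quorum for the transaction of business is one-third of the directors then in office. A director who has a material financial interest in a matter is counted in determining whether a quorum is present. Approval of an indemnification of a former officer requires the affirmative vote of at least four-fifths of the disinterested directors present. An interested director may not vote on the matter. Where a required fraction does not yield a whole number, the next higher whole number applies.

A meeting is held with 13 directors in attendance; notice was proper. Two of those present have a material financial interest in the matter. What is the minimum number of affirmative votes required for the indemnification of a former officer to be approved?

The indemnification of a former officer requires four-fifths of the disinterested directors present (13 − 2 = 11).
4/5 of 11 = 8.80, rounded up to 9.

9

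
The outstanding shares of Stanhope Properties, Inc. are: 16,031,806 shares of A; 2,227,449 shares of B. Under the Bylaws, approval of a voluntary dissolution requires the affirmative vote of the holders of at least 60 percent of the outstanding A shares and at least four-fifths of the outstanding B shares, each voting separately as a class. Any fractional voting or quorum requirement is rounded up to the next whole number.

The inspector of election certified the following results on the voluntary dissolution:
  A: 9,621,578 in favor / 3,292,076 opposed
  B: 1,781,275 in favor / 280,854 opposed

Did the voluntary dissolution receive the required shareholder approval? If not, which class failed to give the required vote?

A: 3/5 of 16031806 = 9619083.60, rounded up to 9619084; 9,619,084 required, 9,621,578 in favor — approved.
B: 4/5 of 2227449 = 1781959.20, rounded up to 1781960; 1,781,960 required, 1,781,275 in favor — not approved.

Not approved — the B shares did not give the required vote.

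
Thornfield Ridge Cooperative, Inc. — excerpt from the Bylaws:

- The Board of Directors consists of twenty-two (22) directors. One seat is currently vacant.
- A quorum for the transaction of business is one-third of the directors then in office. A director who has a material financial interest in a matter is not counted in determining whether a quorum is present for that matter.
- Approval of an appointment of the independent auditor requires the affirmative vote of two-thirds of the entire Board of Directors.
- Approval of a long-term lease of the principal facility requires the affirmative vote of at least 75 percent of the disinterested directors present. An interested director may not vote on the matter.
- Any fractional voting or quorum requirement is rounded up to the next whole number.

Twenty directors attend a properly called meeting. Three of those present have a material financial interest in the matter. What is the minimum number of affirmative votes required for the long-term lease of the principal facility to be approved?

13

The long-term lease of the principal facility requires three-fourths of the disinterested directors present (20 − 3 = 17).
3/4 of 17 = 12.75, rounded up to 13.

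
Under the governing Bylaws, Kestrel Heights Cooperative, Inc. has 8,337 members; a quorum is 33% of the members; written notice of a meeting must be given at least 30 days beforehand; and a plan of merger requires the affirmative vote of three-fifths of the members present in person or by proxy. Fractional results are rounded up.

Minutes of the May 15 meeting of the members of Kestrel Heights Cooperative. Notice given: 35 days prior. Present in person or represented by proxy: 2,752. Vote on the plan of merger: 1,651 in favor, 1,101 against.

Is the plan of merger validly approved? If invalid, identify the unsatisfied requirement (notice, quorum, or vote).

Notice: 35 days given; 30 required. Satisfied.
Quorum: 33% of 8,337 = 2,751.21, rounded up to 2,752; 2,752 present. Satisfied.
Vote: requires three-fifths of those present (2,752); 3/5 of 2752 = 1651.20, rounded up to 1652, so 1,652 needed; 1,651 in favor. Not satisfied.

Invalid — vote requirement not satisfied.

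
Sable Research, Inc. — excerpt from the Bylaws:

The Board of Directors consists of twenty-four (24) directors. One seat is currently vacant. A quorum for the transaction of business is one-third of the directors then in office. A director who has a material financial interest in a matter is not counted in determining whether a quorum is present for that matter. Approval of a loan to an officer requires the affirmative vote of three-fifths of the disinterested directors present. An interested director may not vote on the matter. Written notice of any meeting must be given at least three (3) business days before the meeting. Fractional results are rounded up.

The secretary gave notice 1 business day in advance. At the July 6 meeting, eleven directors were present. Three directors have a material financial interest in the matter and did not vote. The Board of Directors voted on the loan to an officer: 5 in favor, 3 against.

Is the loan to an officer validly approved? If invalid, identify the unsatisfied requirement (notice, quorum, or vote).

Invalid — notice requirement not satisfied.

Notice: 1 business day given; 3 required (1 < 3). Not satisfied.
Quorum: 11 present, but the 3 interested directors do not count, leaving 8. Quorum is 8. Satisfied.
Vote: the loan to an officer requires three-fifths of the disinterested directors present (11 − 3 = 8). 3/5 of 8 = 4.80, rounded up to 5, so 5 affirmative votes are needed; 5 voted in favor. Satisfied.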